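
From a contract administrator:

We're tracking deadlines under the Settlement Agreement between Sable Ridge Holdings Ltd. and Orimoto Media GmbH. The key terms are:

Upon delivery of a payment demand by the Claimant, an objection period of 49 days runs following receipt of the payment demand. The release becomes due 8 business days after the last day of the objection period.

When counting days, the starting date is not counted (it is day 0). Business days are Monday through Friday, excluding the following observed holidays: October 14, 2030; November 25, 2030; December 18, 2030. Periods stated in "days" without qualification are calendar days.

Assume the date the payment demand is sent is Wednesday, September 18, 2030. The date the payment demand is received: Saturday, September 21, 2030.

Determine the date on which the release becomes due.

November 20, 2030

The last day of the objection period: September 21, 2030 + 49 days = November 9, 2030.
From Saturday, November 9, 2030, 8 business days (Nov 11, Nov 12, Nov 13, Nov 14, Nov 15, Nov 18, Nov 19, Nov 20, skipping weekends) brings us to Wednesday, November 20, 2030, which is the date on which the release becomes due.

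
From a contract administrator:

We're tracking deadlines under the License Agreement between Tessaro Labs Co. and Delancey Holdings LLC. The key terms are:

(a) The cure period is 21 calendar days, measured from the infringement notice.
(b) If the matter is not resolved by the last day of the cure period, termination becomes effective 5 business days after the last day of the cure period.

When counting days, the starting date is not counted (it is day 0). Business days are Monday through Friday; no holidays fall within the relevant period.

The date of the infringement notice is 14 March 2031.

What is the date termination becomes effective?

11 April 2031

The last day of the cure period: 14 March 2031 + 21 days = 4 April 2031.
The date termination becomes effective: 5 business days after Friday, 4 April 2031, skipping weekends — Apr 7, Apr 8, Apr 9, Apr 10, Apr 11 — lands on Friday, 11 April 2031.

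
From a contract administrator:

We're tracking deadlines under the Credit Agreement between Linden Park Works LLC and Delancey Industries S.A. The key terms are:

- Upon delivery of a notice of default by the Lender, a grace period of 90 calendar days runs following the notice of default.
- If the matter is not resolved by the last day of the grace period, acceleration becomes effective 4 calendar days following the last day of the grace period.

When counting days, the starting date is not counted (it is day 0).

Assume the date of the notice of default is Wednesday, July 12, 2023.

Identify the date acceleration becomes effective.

October 14, 2023

The last day of the grace period: July 12, 2023 + 90 days = October 10, 2023.
The date acceleration becomes effective: October 10, 2023 + 4 days = October 14, 2023.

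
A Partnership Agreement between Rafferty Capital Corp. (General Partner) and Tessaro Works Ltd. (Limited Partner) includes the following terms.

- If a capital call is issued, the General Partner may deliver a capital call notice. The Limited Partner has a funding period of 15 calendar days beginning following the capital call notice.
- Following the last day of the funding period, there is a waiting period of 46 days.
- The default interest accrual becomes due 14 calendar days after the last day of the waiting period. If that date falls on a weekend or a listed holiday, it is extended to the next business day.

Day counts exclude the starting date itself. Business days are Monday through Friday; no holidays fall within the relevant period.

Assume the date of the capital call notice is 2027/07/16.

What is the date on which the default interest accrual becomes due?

The last day of the funding period: 15 calendar days after 2027/07/16 is 2027/07/31.
The last day of the waiting period: 2027/07/31 + 46 days = 2027/09/15.
Adding 14 calendar days to 2027/09/15 gives 2027/09/29, which is the date on which the default interest accrual becomes due. 2027/09/29 is a Wednesday, so no roll-forward applies.

2027/09/29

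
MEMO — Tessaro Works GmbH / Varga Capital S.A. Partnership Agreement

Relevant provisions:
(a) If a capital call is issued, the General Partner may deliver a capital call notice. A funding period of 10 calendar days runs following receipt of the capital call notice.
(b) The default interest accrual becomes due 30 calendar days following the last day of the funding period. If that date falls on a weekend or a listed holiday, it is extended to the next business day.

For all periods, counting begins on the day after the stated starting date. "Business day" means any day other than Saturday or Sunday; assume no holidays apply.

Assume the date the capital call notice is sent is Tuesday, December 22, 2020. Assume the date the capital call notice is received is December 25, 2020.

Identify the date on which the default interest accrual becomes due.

February 3, 2021

The last day of the funding period: December 25, 2020 + 10 days = January 4, 2021.
The date on which the default interest accrual becomes due: January 4, 2021 + 30 days = February 3, 2021. February 3, 2021 is a Wednesday, so no roll-forward applies.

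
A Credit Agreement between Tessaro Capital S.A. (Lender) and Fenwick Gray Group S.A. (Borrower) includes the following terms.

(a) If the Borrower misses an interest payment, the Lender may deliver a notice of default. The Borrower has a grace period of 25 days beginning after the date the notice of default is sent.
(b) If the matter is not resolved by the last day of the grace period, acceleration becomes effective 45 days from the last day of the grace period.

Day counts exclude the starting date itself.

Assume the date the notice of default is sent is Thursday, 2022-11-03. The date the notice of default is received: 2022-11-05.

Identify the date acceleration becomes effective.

Adding 25 calendar days to 2022-11-03 gives 2022-11-28, which is the last day of the grace period.
The date acceleration becomes effective: 45 calendar days after 2022-11-28 is 2023-01-12.

2023-01-12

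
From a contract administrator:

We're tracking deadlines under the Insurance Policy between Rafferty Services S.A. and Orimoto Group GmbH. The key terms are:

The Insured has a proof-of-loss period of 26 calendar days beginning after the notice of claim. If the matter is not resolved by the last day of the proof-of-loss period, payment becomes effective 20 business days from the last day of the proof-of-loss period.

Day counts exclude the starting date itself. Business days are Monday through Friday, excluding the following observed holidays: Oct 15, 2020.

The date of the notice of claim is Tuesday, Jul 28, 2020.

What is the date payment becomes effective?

Adding 26 calendar days to Jul 28, 2020 gives Aug 23, 2020, which is the last day of the proof-of-loss period.
The date payment becomes effective: 20 business days after Sunday, Aug 23, 2020, skipping weekends — Aug 24, Aug 25, Aug 26, Aug 27, …, Sep 16, Sep 17, Sep 18 — lands on Friday, Sep 18, 2020.

Sep 18, 2020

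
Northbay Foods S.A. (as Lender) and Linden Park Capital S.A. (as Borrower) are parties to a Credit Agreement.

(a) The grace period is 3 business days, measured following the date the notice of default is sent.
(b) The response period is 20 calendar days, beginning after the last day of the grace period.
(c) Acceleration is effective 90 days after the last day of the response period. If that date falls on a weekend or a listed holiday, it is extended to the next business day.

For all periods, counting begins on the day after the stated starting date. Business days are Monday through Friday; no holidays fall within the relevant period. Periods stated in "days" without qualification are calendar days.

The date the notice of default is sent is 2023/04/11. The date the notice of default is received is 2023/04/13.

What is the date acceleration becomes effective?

2023/08/02

The last day of the grace period: counting 3 business days from Tuesday, 2023/04/11 (Apr 12, Apr 13, Apr 14, skipping weekends) reaches Friday, 2023/04/14.
The last day of the response period: 2023/04/14 + 20 days = 2023/05/04.
The date acceleration becomes effective: 90 calendar days after 2023/05/04 is 2023/08/02. 2023/08/02 is a Wednesday, so no roll-forward applies.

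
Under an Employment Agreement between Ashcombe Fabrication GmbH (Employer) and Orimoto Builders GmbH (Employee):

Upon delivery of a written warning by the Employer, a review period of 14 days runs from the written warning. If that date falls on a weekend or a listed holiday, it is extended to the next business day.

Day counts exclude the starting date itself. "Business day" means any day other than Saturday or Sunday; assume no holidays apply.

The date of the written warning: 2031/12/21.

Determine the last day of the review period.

2032/01/05

The last day of the review period: 2031/12/21 + 14 days = 2032/01/04. That falls on a Sunday, so it rolls to the next business day, Monday, 2032/01/05.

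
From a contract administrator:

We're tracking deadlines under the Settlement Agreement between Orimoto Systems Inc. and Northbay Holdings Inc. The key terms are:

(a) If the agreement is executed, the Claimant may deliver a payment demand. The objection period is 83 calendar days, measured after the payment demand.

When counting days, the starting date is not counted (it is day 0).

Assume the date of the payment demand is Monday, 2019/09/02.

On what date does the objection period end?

2019/11/24

The last day of the objection period: 2019/09/02 + 83 days = 2019/11/24.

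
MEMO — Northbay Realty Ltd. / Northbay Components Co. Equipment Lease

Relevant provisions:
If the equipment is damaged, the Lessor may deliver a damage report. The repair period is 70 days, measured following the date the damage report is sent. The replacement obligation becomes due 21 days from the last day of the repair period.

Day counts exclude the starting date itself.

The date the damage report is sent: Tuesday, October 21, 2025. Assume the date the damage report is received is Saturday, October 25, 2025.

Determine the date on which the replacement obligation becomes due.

January 20, 2026

The last day of the repair period: 70 calendar days after October 21, 2025 is December 30, 2025.
The date on which the replacement obligation becomes due: 21 calendar days after December 30, 2025 is January 20, 2026.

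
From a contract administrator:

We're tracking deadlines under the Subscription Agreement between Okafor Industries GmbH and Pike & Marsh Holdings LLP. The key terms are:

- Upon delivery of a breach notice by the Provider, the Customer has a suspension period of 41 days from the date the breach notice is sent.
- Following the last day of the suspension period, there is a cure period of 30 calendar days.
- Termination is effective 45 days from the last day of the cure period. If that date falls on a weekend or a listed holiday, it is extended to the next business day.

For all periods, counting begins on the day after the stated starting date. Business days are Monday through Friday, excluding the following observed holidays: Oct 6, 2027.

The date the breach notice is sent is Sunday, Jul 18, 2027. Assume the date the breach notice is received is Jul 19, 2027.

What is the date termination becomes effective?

The last day of the suspension period: Jul 18, 2027 + 41 days = Aug 28, 2027.
Adding 30 calendar days to Aug 28, 2027 gives Sep 27, 2027, which is the last day of the cure period.
The date termination becomes effective: 45 calendar days after Sep 27, 2027 is Nov 11, 2027. Nov 11, 2027 is a Thursday and is not a listed holiday, so no roll-forward applies.

Nov 11, 2027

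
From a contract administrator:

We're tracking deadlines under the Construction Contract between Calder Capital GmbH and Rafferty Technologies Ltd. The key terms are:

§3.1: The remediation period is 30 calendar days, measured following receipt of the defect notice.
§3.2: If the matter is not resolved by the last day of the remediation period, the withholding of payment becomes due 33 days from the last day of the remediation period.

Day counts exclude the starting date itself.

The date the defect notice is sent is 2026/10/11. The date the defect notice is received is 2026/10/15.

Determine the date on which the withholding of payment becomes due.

Adding 30 calendar days to 2026/10/15 gives 2026/11/14, which is the last day of the remediation period.
The date on which the withholding of payment becomes due: 33 calendar days after 2026/11/14 is 2026/12/17.

2026/12/17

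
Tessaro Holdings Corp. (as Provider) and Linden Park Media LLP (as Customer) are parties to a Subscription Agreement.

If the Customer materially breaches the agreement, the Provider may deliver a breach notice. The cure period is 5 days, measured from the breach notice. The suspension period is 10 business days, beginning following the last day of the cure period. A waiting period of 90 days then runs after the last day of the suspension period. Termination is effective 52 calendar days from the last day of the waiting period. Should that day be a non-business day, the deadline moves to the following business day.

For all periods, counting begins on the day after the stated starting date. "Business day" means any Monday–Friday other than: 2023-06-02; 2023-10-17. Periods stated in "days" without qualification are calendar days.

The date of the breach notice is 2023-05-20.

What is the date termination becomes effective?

2023-10-30

Adding 5 calendar days to 2023-05-20 gives 2023-05-25, which is the last day of the cure period.
From Thursday, 2023-05-25, 10 business days (May 26, May 29, May 30, May 31, Jun 1, Jun 5, Jun 6, Jun 7, Jun 8, Jun 9, skipping weekends and the listed holiday on Jun 2) brings us to Friday, 2023-06-09, which is the last day of the suspension period.
The last day of the waiting period: 90 calendar days after 2023-06-09 is 2023-09-07.
The date termination becomes effective: 2023-09-07 + 52 days = 2023-10-29. That falls on a Sunday, so it rolls to the next business day, Monday, 2023-10-30.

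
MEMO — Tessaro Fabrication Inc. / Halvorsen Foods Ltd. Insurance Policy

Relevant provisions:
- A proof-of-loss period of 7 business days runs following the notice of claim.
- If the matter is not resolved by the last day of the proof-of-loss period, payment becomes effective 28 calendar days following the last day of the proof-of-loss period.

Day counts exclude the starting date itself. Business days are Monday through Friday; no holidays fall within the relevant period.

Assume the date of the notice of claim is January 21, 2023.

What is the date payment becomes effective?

The last day of the proof-of-loss period: 7 business days after Saturday, January 21, 2023, skipping weekends — Jan 23, Jan 24, Jan 25, Jan 26, Jan 27, Jan 30, Jan 31 — lands on Tuesday, January 31, 2023.
Adding 28 calendar days to January 31, 2023 gives February 28, 2023, which is the date payment becomes effective.

February 28, 2023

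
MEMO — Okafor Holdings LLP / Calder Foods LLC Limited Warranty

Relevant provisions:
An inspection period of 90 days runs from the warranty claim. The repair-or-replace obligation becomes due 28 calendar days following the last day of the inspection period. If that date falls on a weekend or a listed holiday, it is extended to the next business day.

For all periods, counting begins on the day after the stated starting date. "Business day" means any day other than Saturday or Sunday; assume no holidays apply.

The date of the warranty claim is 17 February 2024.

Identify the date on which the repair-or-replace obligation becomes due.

14 June 2024

The last day of the inspection period: 17 February 2024 + 90 days = 17 May 2024.
The date on which the repair-or-replace obligation becomes due: 17 May 2024 + 28 days = 14 June 2024. 14 June 2024 is a Friday, so no roll-forward applies.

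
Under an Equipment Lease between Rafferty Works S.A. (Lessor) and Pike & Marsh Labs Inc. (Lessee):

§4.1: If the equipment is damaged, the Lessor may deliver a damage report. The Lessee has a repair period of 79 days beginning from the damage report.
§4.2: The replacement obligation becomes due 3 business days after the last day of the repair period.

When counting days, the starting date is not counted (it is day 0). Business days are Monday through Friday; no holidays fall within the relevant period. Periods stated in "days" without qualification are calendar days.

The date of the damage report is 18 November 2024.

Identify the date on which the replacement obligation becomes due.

10 February 2025

Adding 79 calendar days to 18 November 2024 gives 5 February 2025, which is the last day of the repair period.
The date on which the replacement obligation becomes due: counting 3 business days from Wednesday, 5 February 2025 (Feb 6, Feb 7, Feb 10, skipping weekends) reaches Monday, 10 February 2025.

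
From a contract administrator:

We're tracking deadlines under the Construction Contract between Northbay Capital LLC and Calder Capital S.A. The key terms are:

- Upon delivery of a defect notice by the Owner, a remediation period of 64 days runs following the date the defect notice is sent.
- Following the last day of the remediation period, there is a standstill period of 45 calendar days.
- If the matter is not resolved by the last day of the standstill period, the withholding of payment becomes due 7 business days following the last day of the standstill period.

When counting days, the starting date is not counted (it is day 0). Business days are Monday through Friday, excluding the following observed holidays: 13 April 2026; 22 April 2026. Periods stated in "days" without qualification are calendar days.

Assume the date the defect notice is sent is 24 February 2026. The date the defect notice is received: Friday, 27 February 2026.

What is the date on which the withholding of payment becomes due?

The last day of the remediation period: 64 calendar days after 24 February 2026 is 29 April 2026.
The last day of the standstill period: 45 calendar days after 29 April 2026 is 13 June 2026.
From Saturday, 13 June 2026, 7 business days (Jun 15, Jun 16, Jun 17, Jun 18, Jun 19, Jun 22, Jun 23, skipping weekends) brings us to Tuesday, 23 June 2026, which is the date on which the withholding of payment becomes due.

23 June 2026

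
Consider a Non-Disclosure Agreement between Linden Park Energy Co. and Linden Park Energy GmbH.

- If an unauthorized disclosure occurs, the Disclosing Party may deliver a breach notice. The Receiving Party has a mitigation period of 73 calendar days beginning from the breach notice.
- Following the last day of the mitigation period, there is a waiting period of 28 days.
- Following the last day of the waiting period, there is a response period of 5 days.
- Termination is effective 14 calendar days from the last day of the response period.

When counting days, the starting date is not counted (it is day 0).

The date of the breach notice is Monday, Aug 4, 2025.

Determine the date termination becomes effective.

Dec 2, 2025

The last day of the mitigation period: Aug 4, 2025 + 73 days = Oct 16, 2025.
Adding 28 calendar days to Oct 16, 2025 gives Nov 13, 2025, which is the last day of the waiting period.
The last day of the response period: Nov 13, 2025 + 5 days = Nov 18, 2025.
Adding 14 calendar days to Nov 18, 2025 gives Dec 2, 2025, which is the date termination becomes effective.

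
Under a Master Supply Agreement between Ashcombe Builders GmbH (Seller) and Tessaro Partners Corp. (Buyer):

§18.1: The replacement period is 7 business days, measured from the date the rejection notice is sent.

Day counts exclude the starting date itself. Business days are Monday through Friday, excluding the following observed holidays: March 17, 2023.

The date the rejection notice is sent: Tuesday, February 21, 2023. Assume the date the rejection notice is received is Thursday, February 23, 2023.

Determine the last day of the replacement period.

March 2, 2023

From Tuesday, February 21, 2023, 7 business days (Feb 22, Feb 23, Feb 24, Feb 27, Feb 28, Mar 1, Mar 2, skipping weekends) brings us to Thursday, March 2, 2023, which is the last day of the replacement period.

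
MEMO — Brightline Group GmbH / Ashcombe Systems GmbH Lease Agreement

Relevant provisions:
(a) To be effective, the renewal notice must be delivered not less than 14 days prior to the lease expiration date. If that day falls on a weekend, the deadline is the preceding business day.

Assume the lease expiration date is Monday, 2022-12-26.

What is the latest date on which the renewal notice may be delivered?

Counting back 14 calendar days from 2022-12-26 gives 2022-12-12. That is a Monday, so no adjustment is needed.

2022-12-12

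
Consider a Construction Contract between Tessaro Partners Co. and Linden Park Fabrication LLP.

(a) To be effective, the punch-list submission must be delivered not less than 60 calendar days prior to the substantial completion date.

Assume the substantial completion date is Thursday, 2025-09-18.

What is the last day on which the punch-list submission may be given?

2025-07-20

Counting back 60 calendar days from 2025-09-18 gives 2025-07-20.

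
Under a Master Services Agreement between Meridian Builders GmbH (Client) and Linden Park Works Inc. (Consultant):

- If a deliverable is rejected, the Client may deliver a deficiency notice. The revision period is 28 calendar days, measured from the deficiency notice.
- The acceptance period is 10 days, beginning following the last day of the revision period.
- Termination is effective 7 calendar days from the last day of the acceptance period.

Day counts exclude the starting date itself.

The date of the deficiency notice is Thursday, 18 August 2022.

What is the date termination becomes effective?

The last day of the revision period: 28 calendar days after 18 August 2022 is 15 September 2022.
Adding 10 calendar days to 15 September 2022 gives 25 September 2022, which is the last day of the acceptance period.
The date termination becomes effective: 25 September 2022 + 7 days = 2 October 2022.

2 October 2022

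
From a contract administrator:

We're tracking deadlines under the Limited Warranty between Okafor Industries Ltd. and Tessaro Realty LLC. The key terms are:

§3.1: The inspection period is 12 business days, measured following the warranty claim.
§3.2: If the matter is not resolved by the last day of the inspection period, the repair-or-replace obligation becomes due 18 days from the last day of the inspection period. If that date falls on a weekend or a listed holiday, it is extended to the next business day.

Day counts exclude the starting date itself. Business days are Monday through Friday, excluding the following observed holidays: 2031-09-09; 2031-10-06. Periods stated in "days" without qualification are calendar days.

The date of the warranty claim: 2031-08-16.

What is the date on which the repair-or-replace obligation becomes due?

From Saturday, 2031-08-16, 12 business days (Aug 18, Aug 19, Aug 20, Aug 21, …, Aug 29, Sep 1, Sep 2, skipping weekends) brings us to Tuesday, 2031-09-02, which is the last day of the inspection period.
The date on which the repair-or-replace obligation becomes due: 18 calendar days after 2031-09-02 is 2031-09-20. That falls on a Saturday, so it rolls to the next business day, Monday, 2031-09-22.

2031-09-22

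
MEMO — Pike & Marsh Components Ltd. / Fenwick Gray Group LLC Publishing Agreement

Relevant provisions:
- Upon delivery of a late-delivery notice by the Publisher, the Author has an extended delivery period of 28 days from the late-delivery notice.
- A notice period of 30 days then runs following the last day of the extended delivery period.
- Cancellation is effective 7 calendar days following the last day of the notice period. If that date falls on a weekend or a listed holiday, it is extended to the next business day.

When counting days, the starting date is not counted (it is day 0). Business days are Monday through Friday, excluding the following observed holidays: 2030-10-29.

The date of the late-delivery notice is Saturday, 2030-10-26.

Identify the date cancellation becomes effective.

2030-12-30

Adding 28 calendar days to 2030-10-26 gives 2030-11-23, which is the last day of the extended delivery period.
Adding 30 calendar days to 2030-11-23 gives 2030-12-23, which is the last day of the notice period.
The date cancellation becomes effective: 7 calendar days after 2030-12-23 is 2030-12-30. 2030-12-30 is a Monday and is not a listed holiday, so no roll-forward applies.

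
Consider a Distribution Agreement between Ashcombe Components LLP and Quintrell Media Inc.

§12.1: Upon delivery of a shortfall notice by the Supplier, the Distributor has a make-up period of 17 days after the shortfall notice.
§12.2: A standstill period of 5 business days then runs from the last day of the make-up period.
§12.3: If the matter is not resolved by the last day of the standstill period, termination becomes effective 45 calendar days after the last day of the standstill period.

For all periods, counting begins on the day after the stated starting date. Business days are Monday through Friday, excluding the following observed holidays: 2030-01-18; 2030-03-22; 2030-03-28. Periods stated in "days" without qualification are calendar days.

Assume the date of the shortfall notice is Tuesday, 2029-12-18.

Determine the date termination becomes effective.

The last day of the make-up period: 17 calendar days after 2029-12-18 is 2030-01-04.
From Friday, 2030-01-04, 5 business days (Jan 7, Jan 8, Jan 9, Jan 10, Jan 11, skipping weekends) brings us to Friday, 2030-01-11, which is the last day of the standstill period.
The date termination becomes effective: 45 calendar days after 2030-01-11 is 2030-02-25.

2030-02-25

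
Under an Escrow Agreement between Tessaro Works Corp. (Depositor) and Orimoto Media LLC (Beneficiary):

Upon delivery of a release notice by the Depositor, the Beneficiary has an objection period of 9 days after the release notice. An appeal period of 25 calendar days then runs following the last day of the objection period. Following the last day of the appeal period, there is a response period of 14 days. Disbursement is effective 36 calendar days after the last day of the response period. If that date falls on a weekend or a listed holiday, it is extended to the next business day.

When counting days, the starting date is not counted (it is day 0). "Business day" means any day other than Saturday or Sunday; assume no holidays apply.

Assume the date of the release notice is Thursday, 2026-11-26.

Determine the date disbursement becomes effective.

The last day of the objection period: 9 calendar days after 2026-11-26 is 2026-12-05.
The last day of the appeal period: 2026-12-05 + 25 days = 2026-12-30.
The last day of the response period: 2026-12-30 + 14 days = 2027-01-13.
The date disbursement becomes effective: 2027-01-13 + 36 days = 2027-02-18. 2027-02-18 is a Thursday, so no roll-forward applies.

2027-02-18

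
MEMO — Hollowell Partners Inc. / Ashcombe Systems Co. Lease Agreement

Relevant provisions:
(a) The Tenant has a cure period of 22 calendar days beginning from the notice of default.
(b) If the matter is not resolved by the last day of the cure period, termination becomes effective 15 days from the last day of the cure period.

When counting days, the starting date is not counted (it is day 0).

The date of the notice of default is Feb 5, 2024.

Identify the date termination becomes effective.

Mar 13, 2024

The last day of the cure period: 22 calendar days after Feb 5, 2024 is Feb 27, 2024.
Adding 15 calendar days to Feb 27, 2024 gives Mar 13, 2024, which is the date termination becomes effective.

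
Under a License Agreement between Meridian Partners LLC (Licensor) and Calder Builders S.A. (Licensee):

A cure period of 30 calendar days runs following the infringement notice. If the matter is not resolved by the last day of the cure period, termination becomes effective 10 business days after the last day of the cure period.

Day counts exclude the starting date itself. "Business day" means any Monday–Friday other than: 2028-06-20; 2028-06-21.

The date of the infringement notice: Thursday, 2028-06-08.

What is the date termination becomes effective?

Adding 30 calendar days to 2028-06-08 gives 2028-07-08, which is the last day of the cure period.
The date termination becomes effective: 10 business days after Saturday, 2028-07-08, skipping weekends — Jul 10, Jul 11, Jul 12, Jul 13, Jul 14, Jul 17, Jul 18, Jul 19, Jul 20, Jul 21 — lands on Friday, 2028-07-21.

2028-07-21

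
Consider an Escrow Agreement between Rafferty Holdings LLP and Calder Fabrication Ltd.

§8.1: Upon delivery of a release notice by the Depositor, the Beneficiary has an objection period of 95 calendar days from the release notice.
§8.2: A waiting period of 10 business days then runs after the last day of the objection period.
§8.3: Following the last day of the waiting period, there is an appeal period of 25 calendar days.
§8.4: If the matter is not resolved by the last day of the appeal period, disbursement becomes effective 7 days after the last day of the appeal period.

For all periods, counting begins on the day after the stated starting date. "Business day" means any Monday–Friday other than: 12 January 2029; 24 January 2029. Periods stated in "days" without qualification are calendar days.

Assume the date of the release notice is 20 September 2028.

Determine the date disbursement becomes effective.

6 February 2029

Adding 95 calendar days to 20 September 2028 gives 24 December 2028, which is the last day of the objection period.
The last day of the waiting period: 10 business days after Sunday, 24 December 2028, skipping weekends — Dec 25, Dec 26, Dec 27, Dec 28, Dec 29, Jan 1, Jan 2, Jan 3, Jan 4, Jan 5 — lands on Friday, 5 January 2029.
Adding 25 calendar days to 5 January 2029 gives 30 January 2029, which is the last day of the appeal period.
The date disbursement becomes effective: 7 calendar days after 30 January 2029 is 6 February 2029.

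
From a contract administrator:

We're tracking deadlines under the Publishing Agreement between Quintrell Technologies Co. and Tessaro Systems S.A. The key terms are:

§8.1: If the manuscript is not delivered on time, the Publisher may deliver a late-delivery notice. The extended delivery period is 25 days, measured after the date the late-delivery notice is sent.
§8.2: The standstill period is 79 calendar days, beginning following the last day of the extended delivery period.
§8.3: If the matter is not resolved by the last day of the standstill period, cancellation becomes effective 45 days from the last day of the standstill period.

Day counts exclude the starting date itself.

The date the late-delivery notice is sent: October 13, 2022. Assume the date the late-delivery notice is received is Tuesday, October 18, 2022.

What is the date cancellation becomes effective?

The last day of the extended delivery period: 25 calendar days after October 13, 2022 is November 7, 2022.
The last day of the standstill period: 79 calendar days after November 7, 2022 is January 25, 2023.
The date cancellation becomes effective: January 25, 2023 + 45 days = March 11, 2023.

March 11, 2023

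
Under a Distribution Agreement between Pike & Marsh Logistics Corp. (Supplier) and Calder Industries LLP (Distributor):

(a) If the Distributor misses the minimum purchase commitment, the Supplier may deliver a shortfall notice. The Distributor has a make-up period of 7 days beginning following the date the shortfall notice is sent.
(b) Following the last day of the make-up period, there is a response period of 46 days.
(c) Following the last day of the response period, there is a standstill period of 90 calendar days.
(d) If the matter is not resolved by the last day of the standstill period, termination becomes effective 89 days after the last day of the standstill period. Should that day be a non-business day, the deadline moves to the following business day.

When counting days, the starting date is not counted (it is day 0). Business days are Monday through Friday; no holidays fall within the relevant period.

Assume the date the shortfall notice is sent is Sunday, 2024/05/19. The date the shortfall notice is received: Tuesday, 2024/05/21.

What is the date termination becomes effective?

Adding 7 calendar days to 2024/05/19 gives 2024/05/26, which is the last day of the make-up period.
The last day of the response period: 46 calendar days after 2024/05/26 is 2024/07/11.
The last day of the standstill period: 2024/07/11 + 90 days = 2024/10/09.
The date termination becomes effective: 89 calendar days after 2024/10/09 is 2025/01/06. 2025/01/06 is a Monday, so no roll-forward applies.

2025/01/06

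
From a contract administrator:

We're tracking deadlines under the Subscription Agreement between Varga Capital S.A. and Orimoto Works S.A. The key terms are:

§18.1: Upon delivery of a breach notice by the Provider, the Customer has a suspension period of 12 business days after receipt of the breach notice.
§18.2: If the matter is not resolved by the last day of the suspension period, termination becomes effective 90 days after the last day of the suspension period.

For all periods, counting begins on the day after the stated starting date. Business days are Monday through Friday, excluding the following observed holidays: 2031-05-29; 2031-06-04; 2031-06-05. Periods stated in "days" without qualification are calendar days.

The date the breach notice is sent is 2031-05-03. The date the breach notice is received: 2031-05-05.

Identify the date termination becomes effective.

2031-08-19

From Monday, 2031-05-05, 12 business days (May 6, May 7, May 8, May 9, …, May 19, May 20, May 21, skipping weekends) brings us to Wednesday, 2031-05-21, which is the last day of the suspension period.
The date termination becomes effective: 90 calendar days after 2031-05-21 is 2031-08-19.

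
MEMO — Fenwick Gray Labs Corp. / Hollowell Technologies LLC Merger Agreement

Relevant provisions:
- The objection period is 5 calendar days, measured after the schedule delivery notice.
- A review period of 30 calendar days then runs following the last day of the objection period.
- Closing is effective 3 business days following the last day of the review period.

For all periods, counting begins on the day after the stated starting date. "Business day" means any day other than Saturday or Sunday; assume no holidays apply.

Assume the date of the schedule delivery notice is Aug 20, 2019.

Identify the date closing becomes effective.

Sep 27, 2019

The last day of the objection period: 5 calendar days after Aug 20, 2019 is Aug 25, 2019.
The last day of the review period: Aug 25, 2019 + 30 days = Sep 24, 2019.
From Tuesday, Sep 24, 2019, 3 business days (Sep 25, Sep 26, Sep 27, skipping weekends) brings us to Friday, Sep 27, 2019, which is the date closing becomes effective.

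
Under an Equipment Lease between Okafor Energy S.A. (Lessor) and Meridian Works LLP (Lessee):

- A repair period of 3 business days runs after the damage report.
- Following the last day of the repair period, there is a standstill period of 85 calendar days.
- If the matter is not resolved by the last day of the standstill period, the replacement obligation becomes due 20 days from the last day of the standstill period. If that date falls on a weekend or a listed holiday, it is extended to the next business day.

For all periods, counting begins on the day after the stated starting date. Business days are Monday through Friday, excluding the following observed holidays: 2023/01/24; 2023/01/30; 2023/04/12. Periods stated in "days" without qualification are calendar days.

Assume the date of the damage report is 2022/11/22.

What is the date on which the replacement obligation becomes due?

The last day of the repair period: counting 3 business days from Tuesday, 2022/11/22 (Nov 23, Nov 24, Nov 25, skipping weekends) reaches Friday, 2022/11/25.
The last day of the standstill period: 85 calendar days after 2022/11/25 is 2023/02/18.
The date on which the replacement obligation becomes due: 2023/02/18 + 20 days = 2023/03/10. 2023/03/10 is a Friday and is not a listed holiday, so no roll-forward applies.

2023/03/10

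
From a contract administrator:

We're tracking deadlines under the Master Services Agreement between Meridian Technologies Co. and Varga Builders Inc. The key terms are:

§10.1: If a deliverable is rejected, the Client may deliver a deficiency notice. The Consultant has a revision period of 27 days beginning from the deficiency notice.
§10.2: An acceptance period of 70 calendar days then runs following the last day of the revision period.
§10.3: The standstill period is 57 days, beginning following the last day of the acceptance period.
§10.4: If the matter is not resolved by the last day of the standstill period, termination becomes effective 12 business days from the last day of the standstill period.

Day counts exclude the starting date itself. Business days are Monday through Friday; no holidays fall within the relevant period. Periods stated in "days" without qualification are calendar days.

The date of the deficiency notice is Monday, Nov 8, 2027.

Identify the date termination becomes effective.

The last day of the revision period: 27 calendar days after Nov 8, 2027 is Dec 5, 2027.
The last day of the acceptance period: Dec 5, 2027 + 70 days = Feb 13, 2028.
Adding 57 calendar days to Feb 13, 2028 gives Apr 10, 2028, which is the last day of the standstill period.
The date termination becomes effective: 12 business days after Monday, Apr 10, 2028, skipping weekends — Apr 11, Apr 12, Apr 13, Apr 14, …, Apr 24, Apr 25, Apr 26 — lands on Wednesday, Apr 26, 2028.

Apr 26, 2028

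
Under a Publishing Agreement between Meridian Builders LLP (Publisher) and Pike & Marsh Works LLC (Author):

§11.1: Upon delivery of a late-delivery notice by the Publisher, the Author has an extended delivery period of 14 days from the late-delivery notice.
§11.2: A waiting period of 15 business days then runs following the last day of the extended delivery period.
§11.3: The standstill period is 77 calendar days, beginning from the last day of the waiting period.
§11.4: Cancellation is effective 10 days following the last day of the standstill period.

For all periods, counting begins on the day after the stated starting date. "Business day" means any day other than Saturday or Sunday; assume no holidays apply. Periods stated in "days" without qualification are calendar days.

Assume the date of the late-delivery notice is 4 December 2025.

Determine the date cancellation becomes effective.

Adding 14 calendar days to 4 December 2025 gives 18 December 2025, which is the last day of the extended delivery period.
The last day of the waiting period: 15 business days after Thursday, 18 December 2025, skipping weekends — Dec 19, Dec 22, Dec 23, Dec 24, …, Jan 6, Jan 7, Jan 8 — lands on Thursday, 8 January 2026.
The last day of the standstill period: 8 January 2026 + 77 days = 26 March 2026.
Adding 10 calendar days to 26 March 2026 gives 5 April 2026, which is the date cancellation becomes effective.

5 April 2026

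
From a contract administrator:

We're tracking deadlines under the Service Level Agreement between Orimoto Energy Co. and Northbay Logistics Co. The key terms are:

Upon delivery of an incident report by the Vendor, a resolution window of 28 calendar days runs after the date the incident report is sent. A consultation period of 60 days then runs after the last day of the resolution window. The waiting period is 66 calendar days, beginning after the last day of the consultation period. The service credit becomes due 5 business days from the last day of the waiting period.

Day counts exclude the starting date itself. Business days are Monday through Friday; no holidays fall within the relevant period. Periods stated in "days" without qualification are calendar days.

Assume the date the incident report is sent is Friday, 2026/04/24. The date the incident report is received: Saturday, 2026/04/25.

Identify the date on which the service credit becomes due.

2026/10/02

The last day of the resolution window: 2026/04/24 + 28 days = 2026/05/22.
Adding 60 calendar days to 2026/05/22 gives 2026/07/21, which is the last day of the consultation period.
The last day of the waiting period: 66 calendar days after 2026/07/21 is 2026/09/25.
The date on which the service credit becomes due: 5 business days after Friday, 2026/09/25, skipping weekends — Sep 28, Sep 29, Sep 30, Oct 1, Oct 2 — lands on Friday, 2026/10/02.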